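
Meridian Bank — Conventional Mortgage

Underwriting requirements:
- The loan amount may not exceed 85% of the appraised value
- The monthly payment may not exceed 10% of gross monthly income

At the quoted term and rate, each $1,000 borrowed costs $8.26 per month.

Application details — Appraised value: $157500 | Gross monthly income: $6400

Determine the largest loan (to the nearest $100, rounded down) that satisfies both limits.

$77,400

Payment cap: 10% × $6,400 = $640/month.
At $8.26 per $1,000, that supports 640/8.26 × 1,000 ≈ $77,481 → $77,400.
LTV cap: 85% × $157,500 = $133,875 → $133,800.
Binding constraint: payment-to-income.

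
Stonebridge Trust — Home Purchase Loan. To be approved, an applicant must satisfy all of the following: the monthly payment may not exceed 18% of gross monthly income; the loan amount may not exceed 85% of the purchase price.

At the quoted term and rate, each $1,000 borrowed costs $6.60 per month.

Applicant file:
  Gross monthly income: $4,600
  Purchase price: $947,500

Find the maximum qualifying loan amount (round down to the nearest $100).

$125,400

Payment cap: 18% × $4,600 = $828/month.
At $6.60 per $1,000, that supports 828/6.60 × 1,000 ≈ $125,454 → $125,400.
LTV cap: 85% × $947,500 = $805,375 → $805,300.
Binding constraint: payment-to-income.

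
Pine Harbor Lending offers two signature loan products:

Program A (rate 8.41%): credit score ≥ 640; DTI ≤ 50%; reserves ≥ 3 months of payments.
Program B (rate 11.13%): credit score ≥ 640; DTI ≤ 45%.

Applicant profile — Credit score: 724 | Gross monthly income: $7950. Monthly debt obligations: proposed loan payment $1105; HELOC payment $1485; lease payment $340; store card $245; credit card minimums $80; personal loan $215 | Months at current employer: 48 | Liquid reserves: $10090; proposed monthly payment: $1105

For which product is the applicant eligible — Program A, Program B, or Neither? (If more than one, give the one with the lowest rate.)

Program A

Total debts = (1,105 + 1,485 + 340 + 245 + 80 + 215) = 3,470; DTI = 3,470/7,950 = 43.6%.
Reserves = 10,090/1,105 = 9.1 months.
Program A: score 724 ≥ 640; DTI 43.6% ≤ 50%; reserves 9.1 ≥ 3 mo → qualifies.
Program B: score 724 ≥ 640; DTI 43.6% ≤ 45% → qualifies.
Qualifying: Program A, Program B. Lowest rate is 8.41% → Program A.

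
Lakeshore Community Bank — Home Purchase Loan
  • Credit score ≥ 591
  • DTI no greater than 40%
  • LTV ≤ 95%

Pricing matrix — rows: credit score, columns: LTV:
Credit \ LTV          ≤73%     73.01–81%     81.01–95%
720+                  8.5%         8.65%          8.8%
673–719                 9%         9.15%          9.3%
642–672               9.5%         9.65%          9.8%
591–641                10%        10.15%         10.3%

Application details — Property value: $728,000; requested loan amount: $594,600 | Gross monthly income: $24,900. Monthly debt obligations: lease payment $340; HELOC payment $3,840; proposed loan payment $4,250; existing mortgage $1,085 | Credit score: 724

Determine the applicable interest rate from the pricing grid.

8.8%

Credit score 724 ≥ 591; Total monthly debts = (340 + 3,840 + 4,250 + 1,085) = 9,515. Debt-to-income = 9,515/24,900 = 38.2% — meets 40% limit
LTV: 594,600 ÷ 728,000 = 81.7%, within 95% cap
Row: 724 falls in 720+. Column: 81.7% falls in 81.01–95%. Rate = 8.8%.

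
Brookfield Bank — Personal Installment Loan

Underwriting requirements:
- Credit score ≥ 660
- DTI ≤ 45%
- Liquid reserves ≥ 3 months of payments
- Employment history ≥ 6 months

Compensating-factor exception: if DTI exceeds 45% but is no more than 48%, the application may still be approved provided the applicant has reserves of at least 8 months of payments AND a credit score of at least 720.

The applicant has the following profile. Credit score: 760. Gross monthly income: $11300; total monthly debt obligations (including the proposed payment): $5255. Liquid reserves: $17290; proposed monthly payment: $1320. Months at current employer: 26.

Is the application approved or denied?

Approved

Credit score 760 ≥ 660 (meets base)
DTI = 5,255/11,300 = 46.5% > 45% — standard DTI limit exceeded.
Liquid reserves cover 17,290/1,320 = 13.1 months — ≥ 3 required
Employment 26 ≥ 6 months
DTI 46.5% is within the 45%–48% exception band; checking compensating factors.
Reserves 13.1 ≥ 8 months; credit score 760 ≥ 720.
Both override conditions satisfied; DTI exception granted.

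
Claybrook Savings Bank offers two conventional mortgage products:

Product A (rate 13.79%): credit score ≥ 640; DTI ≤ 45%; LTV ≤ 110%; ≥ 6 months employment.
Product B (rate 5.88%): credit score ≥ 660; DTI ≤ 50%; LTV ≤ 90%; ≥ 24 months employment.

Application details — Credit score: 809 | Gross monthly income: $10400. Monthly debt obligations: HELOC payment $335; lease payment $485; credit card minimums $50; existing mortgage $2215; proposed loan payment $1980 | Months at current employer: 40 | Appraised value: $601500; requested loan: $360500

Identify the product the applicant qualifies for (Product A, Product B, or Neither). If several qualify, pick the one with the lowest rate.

Product B

Total debts = (335 + 485 + 50 + 2,215 + 1,980) = 5,065; DTI = 5,065/10,400 = 48.7%.
LTV = 360,500/601,500 = 59.9%.
Product A: score 809 ≥ 640; DTI 48.7% > 45%; LTV 59.9% ≤ 110%; employment 40 ≥ 6 mo → does not qualify.
Product B: score 809 ≥ 660; DTI 48.7% ≤ 50%; LTV 59.9% ≤ 90%; employment 40 ≥ 24 mo → qualifies.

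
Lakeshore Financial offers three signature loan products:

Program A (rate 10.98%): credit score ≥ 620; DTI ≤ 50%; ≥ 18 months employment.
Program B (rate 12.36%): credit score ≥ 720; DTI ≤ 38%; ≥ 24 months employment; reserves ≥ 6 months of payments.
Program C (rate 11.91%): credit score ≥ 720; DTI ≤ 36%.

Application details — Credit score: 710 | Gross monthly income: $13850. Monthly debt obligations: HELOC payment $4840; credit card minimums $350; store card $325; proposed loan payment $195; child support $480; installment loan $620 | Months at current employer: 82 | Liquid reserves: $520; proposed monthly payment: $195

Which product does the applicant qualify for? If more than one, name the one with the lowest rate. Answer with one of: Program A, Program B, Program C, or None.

Total debts = (4,840 + 350 + 325 + 195 + 480 + 620) = 6,810; DTI = 6,810/13,850 = 49.2%.
Reserves = 520/195 = 2.7 months.
Program A: score 710 ≥ 620; DTI 49.2% ≤ 50%; employment 82 ≥ 18 mo → qualifies.
Program B: score 710 < 720; DTI 49.2% > 38%; employment 82 ≥ 24 mo; reserves 2.7 < 6 mo → does not qualify.
Program C: score 710 < 720; DTI 49.2% > 36% → does not qualify.

Program A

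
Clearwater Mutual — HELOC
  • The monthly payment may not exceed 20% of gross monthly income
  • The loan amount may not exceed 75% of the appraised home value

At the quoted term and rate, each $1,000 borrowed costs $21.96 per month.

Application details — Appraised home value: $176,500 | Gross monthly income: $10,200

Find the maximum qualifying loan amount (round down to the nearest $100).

Payment cap: 20% × $10,200 = $2,040/month.
At $21.96 per $1,000, that supports 2,040/21.96 × 1,000 ≈ $92,896 → $92,800.
LTV cap: 75% × $176,500 = $132,375 → $132,300.
Binding constraint: payment-to-income.

$92,800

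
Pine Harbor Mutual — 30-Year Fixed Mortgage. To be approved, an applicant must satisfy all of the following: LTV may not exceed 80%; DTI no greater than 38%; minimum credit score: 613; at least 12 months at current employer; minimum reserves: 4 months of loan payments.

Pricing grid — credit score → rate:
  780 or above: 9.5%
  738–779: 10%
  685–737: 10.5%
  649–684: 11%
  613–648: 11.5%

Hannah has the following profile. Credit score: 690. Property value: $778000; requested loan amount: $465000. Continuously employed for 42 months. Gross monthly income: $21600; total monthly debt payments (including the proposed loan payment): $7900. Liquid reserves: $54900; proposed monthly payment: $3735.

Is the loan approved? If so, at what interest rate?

Approved at 10.5%

Credit score 690 ≥ 613 (meets minimum)
LTV: 465,000 ÷ 778,000 = 59.8%, within 80% cap
Liquid reserves cover 54,900/3,735 = 14.7 months — ≥ 4 required
Employment 42 ≥ 12 months
Debt-to-income = 7,900/21,600 = 36.6% — meets 38% limit
All requirements met. Score 690 falls in the 685–737 tier → 10.5%.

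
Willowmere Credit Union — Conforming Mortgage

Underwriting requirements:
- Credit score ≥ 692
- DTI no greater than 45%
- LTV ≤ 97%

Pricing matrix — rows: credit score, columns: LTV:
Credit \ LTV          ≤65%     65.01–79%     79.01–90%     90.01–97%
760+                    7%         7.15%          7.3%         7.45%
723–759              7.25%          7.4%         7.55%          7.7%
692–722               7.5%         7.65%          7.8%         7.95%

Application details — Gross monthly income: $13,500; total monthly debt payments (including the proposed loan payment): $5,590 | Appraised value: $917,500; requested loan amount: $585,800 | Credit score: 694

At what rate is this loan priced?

7.5%

Credit score 694 ≥ 692; DTI = 5,590/13,500 = 41.4% ≤ 45%
LTV: 585,800 ÷ 917,500 = 63.8%, within 97% cap
Credit 694 → row 692–722; LTV 63.8% → column ≤65%. Grid cell → 7.5%.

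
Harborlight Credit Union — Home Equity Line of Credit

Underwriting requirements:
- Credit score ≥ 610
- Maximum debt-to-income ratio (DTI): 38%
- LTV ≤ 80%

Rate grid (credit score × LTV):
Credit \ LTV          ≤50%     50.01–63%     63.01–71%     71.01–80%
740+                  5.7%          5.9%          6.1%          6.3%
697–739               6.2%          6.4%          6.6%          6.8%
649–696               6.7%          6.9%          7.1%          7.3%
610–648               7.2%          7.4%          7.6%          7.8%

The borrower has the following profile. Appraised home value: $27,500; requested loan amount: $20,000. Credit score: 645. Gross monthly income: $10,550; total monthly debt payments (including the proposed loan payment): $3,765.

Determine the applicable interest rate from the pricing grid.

Credit score 645 ≥ 610; DTI: 3,765 ÷ 10,550 = 35.7%, within the 38% cap
LTV = 20,000/27,500 = 72.7% ≤ 80%
Credit 645 → row 610–648; LTV 72.7% → column 71.01–80%. Grid cell → 7.8%.

7.8%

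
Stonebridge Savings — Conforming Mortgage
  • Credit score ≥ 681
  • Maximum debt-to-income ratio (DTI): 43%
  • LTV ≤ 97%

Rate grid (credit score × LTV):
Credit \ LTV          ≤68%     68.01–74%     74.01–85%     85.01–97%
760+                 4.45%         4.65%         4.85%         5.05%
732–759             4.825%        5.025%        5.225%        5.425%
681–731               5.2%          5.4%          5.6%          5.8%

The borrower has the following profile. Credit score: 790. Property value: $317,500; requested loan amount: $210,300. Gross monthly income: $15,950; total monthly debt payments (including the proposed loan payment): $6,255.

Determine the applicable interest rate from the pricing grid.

4.45%

Credit score 790 ≥ 681; DTI = 6,255/15,950 = 39.2% ≤ 43%
Loan-to-value = 210,300/317,500 = 66.2% — pass (97% max)
Credit 790 → row 760+; LTV 66.2% → column ≤68%. Grid cell → 4.45%.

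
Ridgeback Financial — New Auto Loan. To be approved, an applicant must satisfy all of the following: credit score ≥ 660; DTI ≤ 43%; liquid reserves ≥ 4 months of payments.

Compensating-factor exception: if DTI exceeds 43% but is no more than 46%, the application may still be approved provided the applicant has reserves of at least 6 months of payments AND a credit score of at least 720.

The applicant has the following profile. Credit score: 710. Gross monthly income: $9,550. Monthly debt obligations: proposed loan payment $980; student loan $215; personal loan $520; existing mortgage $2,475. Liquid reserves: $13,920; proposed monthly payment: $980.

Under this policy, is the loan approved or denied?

Denied

Credit score 710 ≥ 660 (meets base)
Total debts = (980 + 215 + 520 + 2,475) = 4,190. DTI: 4,190 ÷ 9,550 = 43.9%, over the 43% base limit.
Liquid reserves cover 13,920/980 = 14.2 months — ≥ 4 required
43.9% falls in the override range (43%–46%), so the compensating-factor test applies.
Override check — reserves: 14.2 mo (ok); score: 710 (below 720).
Override conditions not both satisfied; exception does not apply.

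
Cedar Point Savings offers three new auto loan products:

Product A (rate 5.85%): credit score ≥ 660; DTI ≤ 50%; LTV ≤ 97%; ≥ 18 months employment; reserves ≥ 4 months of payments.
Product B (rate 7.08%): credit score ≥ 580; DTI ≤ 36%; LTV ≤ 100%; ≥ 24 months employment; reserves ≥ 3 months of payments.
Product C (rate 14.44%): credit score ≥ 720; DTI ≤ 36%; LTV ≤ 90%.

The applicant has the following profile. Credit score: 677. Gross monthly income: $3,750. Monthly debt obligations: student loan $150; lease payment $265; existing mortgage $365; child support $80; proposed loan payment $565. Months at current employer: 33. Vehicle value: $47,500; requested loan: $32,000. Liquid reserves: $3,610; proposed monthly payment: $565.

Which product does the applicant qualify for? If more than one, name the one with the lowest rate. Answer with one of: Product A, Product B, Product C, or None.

Total debts = (150 + 265 + 365 + 80 + 565) = 1,425; DTI = 1,425/3,750 = 38%.
LTV = 32,000/47,500 = 67.4%.
Reserves = 3,610/565 = 6.4 months.
Product A: score 677 ≥ 660; DTI 38% ≤ 50%; LTV 67.4% ≤ 97%; employment 33 ≥ 18 mo; reserves 6.4 ≥ 4 mo → qualifies.
Product B: score 677 ≥ 580; DTI 38% > 36%; LTV 67.4% ≤ 100%; employment 33 ≥ 24 mo; reserves 6.4 ≥ 3 mo → does not qualify.
Product C: score 677 < 720; DTI 38% > 36%; LTV 67.4% ≤ 90% → does not qualify.

Product A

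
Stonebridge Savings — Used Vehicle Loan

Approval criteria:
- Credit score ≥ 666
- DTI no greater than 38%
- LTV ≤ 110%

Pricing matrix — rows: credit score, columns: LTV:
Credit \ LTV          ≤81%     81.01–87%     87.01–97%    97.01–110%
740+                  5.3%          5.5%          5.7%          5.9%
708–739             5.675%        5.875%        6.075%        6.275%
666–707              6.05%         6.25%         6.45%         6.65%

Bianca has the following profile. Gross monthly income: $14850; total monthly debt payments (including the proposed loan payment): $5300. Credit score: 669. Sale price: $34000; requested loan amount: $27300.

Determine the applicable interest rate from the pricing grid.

6.05%

Credit score 669 ≥ 666; DTI = 5,300/14,850 = 35.7% ≤ 38%
LTV = 27,300/34,000 = 80.3% ≤ 110%
Credit 669 → row 666–707; LTV 80.3% → column ≤81%. Grid cell → 6.05%.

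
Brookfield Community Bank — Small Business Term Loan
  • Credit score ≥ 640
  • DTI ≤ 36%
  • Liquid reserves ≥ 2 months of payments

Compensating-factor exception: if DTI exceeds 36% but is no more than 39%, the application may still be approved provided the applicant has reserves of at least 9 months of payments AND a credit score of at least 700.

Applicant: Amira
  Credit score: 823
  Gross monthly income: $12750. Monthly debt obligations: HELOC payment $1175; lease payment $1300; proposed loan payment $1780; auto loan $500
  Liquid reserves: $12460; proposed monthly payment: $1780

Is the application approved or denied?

Credit score 823 ≥ 640 (meets base)
Total debts = (1,175 + 1,300 + 1,780 + 500) = 4,755. DTI = 4,755/12,750 = 37.3% > 36% — standard DTI limit exceeded.
Liquid reserves cover 12,460/1,780 = 7.0 months — ≥ 2 required
37.3% falls in the override range (36%–39%), so the compensating-factor test applies.
Reserves 7.0 < 9 months; credit score 823 ≥ 700.
Override conditions not both satisfied; exception does not apply.

Denied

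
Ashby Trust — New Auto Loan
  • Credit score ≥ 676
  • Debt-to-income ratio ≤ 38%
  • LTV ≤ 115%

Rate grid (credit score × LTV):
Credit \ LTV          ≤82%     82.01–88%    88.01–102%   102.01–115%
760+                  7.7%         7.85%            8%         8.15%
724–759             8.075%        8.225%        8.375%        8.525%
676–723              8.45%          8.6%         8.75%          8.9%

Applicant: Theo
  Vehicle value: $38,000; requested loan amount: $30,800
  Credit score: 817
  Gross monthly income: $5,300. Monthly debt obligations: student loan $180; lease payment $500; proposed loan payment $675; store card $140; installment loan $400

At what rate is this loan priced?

7.7%

Credit score 817 ≥ 676; Total monthly debts = (180 + 500 + 675 + 140 + 400) = 1,895. DTI: 1,895 ÷ 5,300 = 35.8%, within the 38% cap
LTV = 30,800/38,000 = 81.1% ≤ 115%
Score 817 is in the 760+ band; LTV 81.1% is in the ≤82% band → 7.7%.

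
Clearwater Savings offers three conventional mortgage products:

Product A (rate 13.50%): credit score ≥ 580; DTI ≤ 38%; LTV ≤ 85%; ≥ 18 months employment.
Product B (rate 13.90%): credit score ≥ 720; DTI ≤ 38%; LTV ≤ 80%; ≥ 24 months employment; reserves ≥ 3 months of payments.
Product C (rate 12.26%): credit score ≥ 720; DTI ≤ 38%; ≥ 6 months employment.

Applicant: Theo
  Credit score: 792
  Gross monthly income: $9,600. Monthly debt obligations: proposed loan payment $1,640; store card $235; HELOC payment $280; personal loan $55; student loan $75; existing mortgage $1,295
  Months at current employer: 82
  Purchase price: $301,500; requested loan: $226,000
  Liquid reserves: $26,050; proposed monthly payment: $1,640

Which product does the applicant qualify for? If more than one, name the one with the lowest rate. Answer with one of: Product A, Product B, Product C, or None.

Total debts = (1,640 + 235 + 280 + 55 + 75 + 1,295) = 3,580; DTI = 3,580/9,600 = 37.3%.
LTV = 226,000/301,500 = 75%.
Reserves = 26,050/1,640 = 15.9 months.
Product A: score 792 ≥ 580; DTI 37.3% ≤ 38%; LTV 75% ≤ 85%; employment 82 ≥ 18 mo → qualifies.
Product B: score 792 ≥ 720; DTI 37.3% ≤ 38%; LTV 75% ≤ 80%; employment 82 ≥ 24 mo; reserves 15.9 ≥ 3 mo → qualifies.
Product C: score 792 ≥ 720; DTI 37.3% ≤ 38%; employment 82 ≥ 6 mo → qualifies.
Qualifying: Product A, Product B, Product C. Lowest rate is 12.26% → Product C.

Product C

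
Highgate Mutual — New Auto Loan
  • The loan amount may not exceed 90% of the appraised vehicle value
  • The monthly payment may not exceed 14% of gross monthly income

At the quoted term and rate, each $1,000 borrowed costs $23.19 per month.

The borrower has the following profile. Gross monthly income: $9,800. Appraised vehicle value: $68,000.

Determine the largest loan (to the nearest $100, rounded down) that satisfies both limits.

Payment cap: 14% × $9,800 = $1,372/month.
At $23.19 per $1,000, that supports 1,372/23.19 × 1,000 ≈ $59,163 → $59,100.
LTV cap: 90% × $68,000 = $61,200 → $61,200.
Binding constraint: payment-to-income.

$59,100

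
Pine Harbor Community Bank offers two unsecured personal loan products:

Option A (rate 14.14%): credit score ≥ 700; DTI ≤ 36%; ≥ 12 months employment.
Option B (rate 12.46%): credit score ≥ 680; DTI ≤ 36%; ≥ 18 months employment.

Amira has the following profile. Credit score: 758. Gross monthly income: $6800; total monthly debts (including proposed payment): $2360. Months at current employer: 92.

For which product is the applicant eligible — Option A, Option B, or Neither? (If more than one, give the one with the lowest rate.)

Option B

DTI = 2,360/6,800 = 34.7%.
Option A: score 758 ≥ 700; DTI 34.7% ≤ 36%; employment 92 ≥ 12 mo → qualifies.
Option B: score 758 ≥ 680; DTI 34.7% ≤ 36%; employment 92 ≥ 18 mo → qualifies.
Qualifying: Option A, Option B. Lowest rate is 12.46% → Option B.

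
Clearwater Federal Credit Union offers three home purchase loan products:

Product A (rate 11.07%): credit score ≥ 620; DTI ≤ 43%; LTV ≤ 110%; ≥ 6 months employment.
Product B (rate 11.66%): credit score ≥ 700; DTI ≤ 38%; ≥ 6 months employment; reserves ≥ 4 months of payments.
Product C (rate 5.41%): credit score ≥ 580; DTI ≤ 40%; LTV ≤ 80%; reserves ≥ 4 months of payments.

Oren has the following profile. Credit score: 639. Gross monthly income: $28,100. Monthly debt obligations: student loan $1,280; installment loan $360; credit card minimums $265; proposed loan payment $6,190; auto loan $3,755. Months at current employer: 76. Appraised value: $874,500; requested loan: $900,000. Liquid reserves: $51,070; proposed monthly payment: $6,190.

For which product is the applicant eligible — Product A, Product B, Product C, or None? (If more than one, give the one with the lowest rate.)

Total debts = (1,280 + 360 + 265 + 6,190 + 3,755) = 11,850; DTI = 11,850/28,100 = 42.2%.
LTV = 900,000/874,500 = 102.9%.
Reserves = 51,070/6,190 = 8.3 months.
Product A: score 639 ≥ 620; DTI 42.2% ≤ 43%; LTV 102.9% ≤ 110%; employment 76 ≥ 6 mo → qualifies.
Product B: score 639 < 700; DTI 42.2% > 38%; employment 76 ≥ 6 mo; reserves 8.3 ≥ 4 mo → does not qualify.
Product C: score 639 ≥ 580; DTI 42.2% > 40%; LTV 102.9% > 80%; reserves 8.3 ≥ 4 mo → does not qualify.

Product A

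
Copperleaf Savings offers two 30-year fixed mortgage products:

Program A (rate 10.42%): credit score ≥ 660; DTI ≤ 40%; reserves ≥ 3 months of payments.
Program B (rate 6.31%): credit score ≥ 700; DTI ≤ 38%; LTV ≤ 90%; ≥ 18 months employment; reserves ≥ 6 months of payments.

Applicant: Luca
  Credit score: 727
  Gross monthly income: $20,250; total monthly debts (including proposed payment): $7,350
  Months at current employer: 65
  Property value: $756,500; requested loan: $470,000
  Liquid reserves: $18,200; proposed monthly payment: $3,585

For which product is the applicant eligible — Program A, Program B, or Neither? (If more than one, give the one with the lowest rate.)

DTI = 7,350/20,250 = 36.3%.
LTV = 470,000/756,500 = 62.1%.
Reserves = 18,200/3,585 = 5.1 months.
Program A: score 727 ≥ 660; DTI 36.3% ≤ 40%; reserves 5.1 ≥ 3 mo → qualifies.
Program B: score 727 ≥ 700; DTI 36.3% ≤ 38%; LTV 62.1% ≤ 90%; employment 65 ≥ 18 mo; reserves 5.1 < 6 mo → does not qualify.

Program A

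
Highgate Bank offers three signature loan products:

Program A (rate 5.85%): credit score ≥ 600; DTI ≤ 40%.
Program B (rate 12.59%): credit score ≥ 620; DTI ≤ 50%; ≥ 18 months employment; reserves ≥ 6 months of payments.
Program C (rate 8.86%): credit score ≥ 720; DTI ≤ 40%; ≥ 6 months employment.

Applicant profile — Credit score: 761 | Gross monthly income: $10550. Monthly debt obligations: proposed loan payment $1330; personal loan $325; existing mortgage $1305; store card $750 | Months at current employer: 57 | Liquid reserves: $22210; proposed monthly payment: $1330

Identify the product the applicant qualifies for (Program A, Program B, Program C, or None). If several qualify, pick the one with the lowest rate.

Total debts = (1,330 + 325 + 1,305 + 750) = 3,710; DTI = 3,710/10,550 = 35.2%.
Reserves = 22,210/1,330 = 16.7 months.
Program A: score 761 ≥ 600; DTI 35.2% ≤ 40% → qualifies.
Program B: score 761 ≥ 620; DTI 35.2% ≤ 50%; employment 57 ≥ 18 mo; reserves 16.7 ≥ 6 mo → qualifies.
Program C: score 761 ≥ 720; DTI 35.2% ≤ 40%; employment 57 ≥ 6 mo → qualifies.
Qualifying: Program A, Program B, Program C. Lowest rate is 5.85% → Program A.

Program A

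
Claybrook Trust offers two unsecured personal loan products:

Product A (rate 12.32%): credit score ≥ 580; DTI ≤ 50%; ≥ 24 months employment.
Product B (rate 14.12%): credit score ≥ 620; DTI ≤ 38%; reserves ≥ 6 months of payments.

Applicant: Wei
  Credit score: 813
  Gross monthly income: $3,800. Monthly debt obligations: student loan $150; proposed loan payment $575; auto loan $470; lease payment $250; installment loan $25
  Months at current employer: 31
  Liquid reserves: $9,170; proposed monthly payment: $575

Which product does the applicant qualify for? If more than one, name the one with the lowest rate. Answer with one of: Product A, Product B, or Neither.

Total debts = (150 + 575 + 470 + 250 + 25) = 1,470; DTI = 1,470/3,800 = 38.7%.
Reserves = 9,170/575 = 15.9 months.
Product A: score 813 ≥ 580; DTI 38.7% ≤ 50%; employment 31 ≥ 24 mo → qualifies.
Product B: score 813 ≥ 620; DTI 38.7% > 38%; reserves 15.9 ≥ 6 mo → does not qualify.

Product A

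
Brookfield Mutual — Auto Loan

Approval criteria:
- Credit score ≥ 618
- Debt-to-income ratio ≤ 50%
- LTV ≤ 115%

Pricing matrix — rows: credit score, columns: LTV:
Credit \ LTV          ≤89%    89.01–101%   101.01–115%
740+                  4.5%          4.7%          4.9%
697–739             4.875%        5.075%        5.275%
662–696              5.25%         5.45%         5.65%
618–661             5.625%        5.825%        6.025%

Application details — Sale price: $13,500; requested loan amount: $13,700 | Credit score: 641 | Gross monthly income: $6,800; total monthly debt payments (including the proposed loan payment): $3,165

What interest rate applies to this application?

6.025%

Credit score 641 ≥ 618; Debt-to-income = 3,165/6,800 = 46.5% — meets 50% limit
Loan-to-value = 13,700/13,500 = 101.5% — pass (115% max)
Credit 641 → row 618–661; LTV 101.5% → column 101.01–115%. Grid cell → 6.025%.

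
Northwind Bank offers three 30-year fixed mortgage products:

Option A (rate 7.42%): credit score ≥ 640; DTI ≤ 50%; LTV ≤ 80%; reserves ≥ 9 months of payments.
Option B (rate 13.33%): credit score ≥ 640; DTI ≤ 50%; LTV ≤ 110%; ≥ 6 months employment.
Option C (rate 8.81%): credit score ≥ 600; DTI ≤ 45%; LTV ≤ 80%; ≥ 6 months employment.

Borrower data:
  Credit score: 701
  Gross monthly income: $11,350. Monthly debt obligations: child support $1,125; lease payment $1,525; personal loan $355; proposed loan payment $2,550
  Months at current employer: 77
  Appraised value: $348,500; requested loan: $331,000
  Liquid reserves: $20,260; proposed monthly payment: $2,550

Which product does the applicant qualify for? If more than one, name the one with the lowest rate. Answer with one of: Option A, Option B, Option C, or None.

Option B

Total debts = (1,125 + 1,525 + 355 + 2,550) = 5,555; DTI = 5,555/11,350 = 48.9%.
LTV = 331,000/348,500 = 95%.
Reserves = 20,260/2,550 = 7.9 months.
Option A: score 701 ≥ 640; DTI 48.9% ≤ 50%; LTV 95% > 80%; reserves 7.9 < 9 mo → does not qualify.
Option B: score 701 ≥ 640; DTI 48.9% ≤ 50%; LTV 95% ≤ 110%; employment 77 ≥ 6 mo → qualifies.
Option C: score 701 ≥ 600; DTI 48.9% > 45%; LTV 95% > 80%; employment 77 ≥ 6 mo → does not qualify.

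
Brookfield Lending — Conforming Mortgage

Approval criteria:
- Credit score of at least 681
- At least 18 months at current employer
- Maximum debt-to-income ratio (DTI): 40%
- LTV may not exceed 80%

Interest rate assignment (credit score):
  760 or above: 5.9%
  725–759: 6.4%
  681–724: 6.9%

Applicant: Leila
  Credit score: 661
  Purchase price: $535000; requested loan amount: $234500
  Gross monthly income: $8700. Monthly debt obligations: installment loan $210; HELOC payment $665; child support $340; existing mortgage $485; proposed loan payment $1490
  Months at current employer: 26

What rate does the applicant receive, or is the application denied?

Credit score 661 < 681 (below minimum)
LTV: 234,500 ÷ 535,000 = 43.8%, within 80% cap
Total monthly debts = (210 + 665 + 340 + 485 + 1,490) = 3,190. Debt-to-income = 3,190/8,700 = 36.7% — meets 40% limit
Employment 26 ≥ 18 months
Not all requirements met → denied.

Denied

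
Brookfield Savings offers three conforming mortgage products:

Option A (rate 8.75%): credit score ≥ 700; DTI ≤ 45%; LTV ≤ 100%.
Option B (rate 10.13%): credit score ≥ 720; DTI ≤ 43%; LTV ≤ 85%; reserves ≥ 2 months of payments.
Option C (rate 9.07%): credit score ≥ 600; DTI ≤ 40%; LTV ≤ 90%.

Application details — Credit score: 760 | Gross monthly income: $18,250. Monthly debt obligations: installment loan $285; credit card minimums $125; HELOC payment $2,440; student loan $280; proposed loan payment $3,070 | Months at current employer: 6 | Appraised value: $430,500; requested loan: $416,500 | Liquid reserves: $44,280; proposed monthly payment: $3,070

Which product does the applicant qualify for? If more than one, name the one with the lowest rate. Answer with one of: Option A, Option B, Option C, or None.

Option A

Total debts = (285 + 125 + 2,440 + 280 + 3,070) = 6,200; DTI = 6,200/18,250 = 34%.
LTV = 416,500/430,500 = 96.7%.
Reserves = 44,280/3,070 = 14.4 months.
Option A: score 760 ≥ 700; DTI 34% ≤ 45%; LTV 96.7% ≤ 100% → qualifies.
Option B: score 760 ≥ 720; DTI 34% ≤ 43%; LTV 96.7% > 85%; reserves 14.4 ≥ 2 mo → does not qualify.
Option C: score 760 ≥ 600; DTI 34% ≤ 40%; LTV 96.7% > 90% → does not qualify.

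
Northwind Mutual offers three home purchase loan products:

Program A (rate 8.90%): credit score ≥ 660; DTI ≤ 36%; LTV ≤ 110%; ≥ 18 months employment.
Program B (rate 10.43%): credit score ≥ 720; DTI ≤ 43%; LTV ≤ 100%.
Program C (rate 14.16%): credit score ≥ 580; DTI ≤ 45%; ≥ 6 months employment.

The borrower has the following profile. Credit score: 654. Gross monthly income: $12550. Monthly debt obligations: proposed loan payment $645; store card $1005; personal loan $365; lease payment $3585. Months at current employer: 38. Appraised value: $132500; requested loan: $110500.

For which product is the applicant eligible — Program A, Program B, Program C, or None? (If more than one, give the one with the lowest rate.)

Total debts = (645 + 1,005 + 365 + 3,585) = 5,600; DTI = 5,600/12,550 = 44.6%.
LTV = 110,500/132,500 = 83.4%.
Program A: score 654 < 660; DTI 44.6% > 36%; LTV 83.4% ≤ 110%; employment 38 ≥ 18 mo → does not qualify.
Program B: score 654 < 720; DTI 44.6% > 43%; LTV 83.4% ≤ 100% → does not qualify.
Program C: score 654 ≥ 580; DTI 44.6% ≤ 45%; employment 38 ≥ 6 mo → qualifies.

Program C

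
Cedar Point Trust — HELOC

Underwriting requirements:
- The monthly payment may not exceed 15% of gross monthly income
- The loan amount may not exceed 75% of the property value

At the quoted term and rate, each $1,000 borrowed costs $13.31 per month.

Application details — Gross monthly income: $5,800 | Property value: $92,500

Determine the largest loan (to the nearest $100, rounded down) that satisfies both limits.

$65,300

Payment cap: 15% × $5,800 = $870/month.
At $13.31 per $1,000, that supports 870/13.31 × 1,000 ≈ $65,364 → $65,300.
LTV cap: 75% × $92,500 = $69,375 → $69,300.
Binding constraint: payment-to-income.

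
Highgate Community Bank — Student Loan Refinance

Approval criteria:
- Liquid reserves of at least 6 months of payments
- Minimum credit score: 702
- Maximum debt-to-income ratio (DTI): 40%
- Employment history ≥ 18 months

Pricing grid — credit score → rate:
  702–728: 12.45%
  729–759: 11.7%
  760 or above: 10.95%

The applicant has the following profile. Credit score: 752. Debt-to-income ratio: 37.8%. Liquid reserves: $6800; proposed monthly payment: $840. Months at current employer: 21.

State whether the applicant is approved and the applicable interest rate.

Approved at 11.7%

Credit score 752 ≥ 702 (meets minimum)
DTI 37.8% ≤ 40%
Liquid reserves cover 6,800/840 = 8.1 months — ≥ 6 required
Employment 21 ≥ 18 months
All requirements met. Score 752 falls in the 729–759 tier → 11.7%.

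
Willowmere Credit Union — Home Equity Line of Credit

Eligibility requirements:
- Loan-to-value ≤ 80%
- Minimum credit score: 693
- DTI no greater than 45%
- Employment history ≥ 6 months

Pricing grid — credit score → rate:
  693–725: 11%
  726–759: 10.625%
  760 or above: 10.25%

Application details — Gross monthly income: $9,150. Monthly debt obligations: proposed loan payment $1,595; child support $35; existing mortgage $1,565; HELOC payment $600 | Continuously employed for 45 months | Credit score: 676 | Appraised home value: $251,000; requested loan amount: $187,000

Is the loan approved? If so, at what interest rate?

Denied

Credit score 676 < 693 (below minimum)
Employment 45 ≥ 6 months
Total monthly debts = (1,595 + 35 + 1,565 + 600) = 3,795. DTI = 3,795/9,150 = 41.5% ≤ 45%
Loan-to-value = 187,000/251,000 = 74.5% — pass (80% max)
Not all requirements met → denied.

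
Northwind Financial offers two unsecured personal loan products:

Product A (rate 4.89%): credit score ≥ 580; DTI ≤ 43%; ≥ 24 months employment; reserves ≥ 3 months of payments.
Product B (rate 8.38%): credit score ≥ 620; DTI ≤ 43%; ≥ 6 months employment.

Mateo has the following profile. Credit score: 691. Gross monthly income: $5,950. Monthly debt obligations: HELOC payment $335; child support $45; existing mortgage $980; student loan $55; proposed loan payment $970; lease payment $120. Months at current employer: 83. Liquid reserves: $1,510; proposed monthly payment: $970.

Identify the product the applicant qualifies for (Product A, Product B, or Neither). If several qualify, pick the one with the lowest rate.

Total debts = (335 + 45 + 980 + 55 + 970 + 120) = 2,505; DTI = 2,505/5,950 = 42.1%.
Reserves = 1,510/970 = 1.6 months.
Product A: score 691 ≥ 580; DTI 42.1% ≤ 43%; employment 83 ≥ 24 mo; reserves 1.6 < 3 mo → does not qualify.
Product B: score 691 ≥ 620; DTI 42.1% ≤ 43%; employment 83 ≥ 6 mo → qualifies.

Product B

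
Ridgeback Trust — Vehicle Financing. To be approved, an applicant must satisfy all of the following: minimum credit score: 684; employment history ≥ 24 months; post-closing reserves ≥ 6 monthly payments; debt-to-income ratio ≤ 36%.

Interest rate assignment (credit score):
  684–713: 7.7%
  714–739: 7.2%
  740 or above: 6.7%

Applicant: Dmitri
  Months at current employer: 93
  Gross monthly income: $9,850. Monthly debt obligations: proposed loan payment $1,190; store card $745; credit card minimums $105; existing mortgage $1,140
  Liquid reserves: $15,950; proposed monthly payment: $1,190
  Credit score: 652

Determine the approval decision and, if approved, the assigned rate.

Credit score 652 < 684 (below minimum)
Employment 93 ≥ 24 months
Liquid reserves cover 15,950/1,190 = 13.4 months — ≥ 6 required
Total monthly debts = (1,190 + 745 + 105 + 1,140) = 3,180. DTI = 3,180/9,850 = 32.3% ≤ 36%
Not all requirements met → denied.

Denied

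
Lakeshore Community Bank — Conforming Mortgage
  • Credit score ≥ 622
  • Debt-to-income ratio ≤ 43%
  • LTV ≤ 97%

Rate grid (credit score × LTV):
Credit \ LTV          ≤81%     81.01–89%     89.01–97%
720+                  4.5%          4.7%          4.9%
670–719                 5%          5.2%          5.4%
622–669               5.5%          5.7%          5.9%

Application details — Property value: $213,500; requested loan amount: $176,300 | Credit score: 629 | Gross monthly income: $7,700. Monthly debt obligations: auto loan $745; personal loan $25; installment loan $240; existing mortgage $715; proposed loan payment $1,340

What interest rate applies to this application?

Credit score 629 ≥ 622; Total monthly debts = (745 + 25 + 240 + 715 + 1,340) = 3,065. DTI: 3,065 ÷ 7,700 = 39.8%, within the 43% cap
LTV: 176,300 ÷ 213,500 = 82.6%, within 97% cap
Row: 629 falls in 622–669. Column: 82.6% falls in 81.01–89%. Rate = 5.7%.

5.7%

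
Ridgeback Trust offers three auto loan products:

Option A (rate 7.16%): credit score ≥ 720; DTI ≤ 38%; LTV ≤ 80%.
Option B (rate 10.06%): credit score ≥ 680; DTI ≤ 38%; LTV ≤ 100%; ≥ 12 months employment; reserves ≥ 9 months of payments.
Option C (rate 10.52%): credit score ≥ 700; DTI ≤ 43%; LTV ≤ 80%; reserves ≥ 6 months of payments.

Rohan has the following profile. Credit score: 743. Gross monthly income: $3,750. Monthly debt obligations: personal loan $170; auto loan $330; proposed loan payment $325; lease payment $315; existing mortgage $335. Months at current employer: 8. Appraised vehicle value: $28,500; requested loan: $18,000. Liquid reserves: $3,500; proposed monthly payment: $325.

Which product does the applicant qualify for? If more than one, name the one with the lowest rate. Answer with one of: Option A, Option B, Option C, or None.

Option C

Total debts = (170 + 330 + 325 + 315 + 335) = 1,475; DTI = 1,475/3,750 = 39.3%.
LTV = 18,000/28,500 = 63.2%.
Reserves = 3,500/325 = 10.8 months.
Option A: score 743 ≥ 720; DTI 39.3% > 38%; LTV 63.2% ≤ 80% → does not qualify.
Option B: score 743 ≥ 680; DTI 39.3% > 38%; LTV 63.2% ≤ 100%; employment 8 < 12 mo; reserves 10.8 ≥ 9 mo → does not qualify.
Option C: score 743 ≥ 700; DTI 39.3% ≤ 43%; LTV 63.2% ≤ 80%; reserves 10.8 ≥ 6 mo → qualifies.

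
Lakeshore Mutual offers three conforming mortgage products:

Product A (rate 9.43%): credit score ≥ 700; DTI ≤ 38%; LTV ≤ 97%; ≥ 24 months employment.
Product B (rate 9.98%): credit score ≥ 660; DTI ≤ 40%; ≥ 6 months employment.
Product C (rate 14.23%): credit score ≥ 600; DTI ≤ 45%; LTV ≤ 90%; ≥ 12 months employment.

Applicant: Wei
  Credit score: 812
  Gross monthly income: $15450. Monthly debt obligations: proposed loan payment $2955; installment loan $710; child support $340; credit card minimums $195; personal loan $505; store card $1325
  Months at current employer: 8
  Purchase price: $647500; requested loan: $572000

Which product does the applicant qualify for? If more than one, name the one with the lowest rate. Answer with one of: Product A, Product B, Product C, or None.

Product B

Total debts = (2,955 + 710 + 340 + 195 + 505 + 1,325) = 6,030; DTI = 6,030/15,450 = 39%.
LTV = 572,000/647,500 = 88.3%.
Product A: score 812 ≥ 700; DTI 39% > 38%; LTV 88.3% ≤ 97%; employment 8 < 24 mo → does not qualify.
Product B: score 812 ≥ 660; DTI 39% ≤ 40%; employment 8 ≥ 6 mo → qualifies.
Product C: score 812 ≥ 600; DTI 39% ≤ 45%; LTV 88.3% ≤ 90%; employment 8 < 12 mo → does not qualify.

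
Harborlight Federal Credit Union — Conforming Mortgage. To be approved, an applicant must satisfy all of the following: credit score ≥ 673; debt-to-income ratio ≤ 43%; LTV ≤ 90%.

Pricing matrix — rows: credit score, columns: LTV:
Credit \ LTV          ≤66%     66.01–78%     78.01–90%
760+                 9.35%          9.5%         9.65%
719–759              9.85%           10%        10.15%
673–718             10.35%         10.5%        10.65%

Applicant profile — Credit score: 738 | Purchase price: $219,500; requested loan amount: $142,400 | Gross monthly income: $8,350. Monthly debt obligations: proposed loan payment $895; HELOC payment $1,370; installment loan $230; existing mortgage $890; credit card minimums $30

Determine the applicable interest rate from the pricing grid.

9.85%

Credit score 738 ≥ 673; Total monthly debts = (895 + 1,370 + 230 + 890 + 30) = 3,415. DTI = 3,415/8,350 = 40.9% ≤ 43%
LTV = 142,400/219,500 = 64.9% ≤ 90%
Row: 738 falls in 719–759. Column: 64.9% falls in ≤66%. Rate = 9.85%.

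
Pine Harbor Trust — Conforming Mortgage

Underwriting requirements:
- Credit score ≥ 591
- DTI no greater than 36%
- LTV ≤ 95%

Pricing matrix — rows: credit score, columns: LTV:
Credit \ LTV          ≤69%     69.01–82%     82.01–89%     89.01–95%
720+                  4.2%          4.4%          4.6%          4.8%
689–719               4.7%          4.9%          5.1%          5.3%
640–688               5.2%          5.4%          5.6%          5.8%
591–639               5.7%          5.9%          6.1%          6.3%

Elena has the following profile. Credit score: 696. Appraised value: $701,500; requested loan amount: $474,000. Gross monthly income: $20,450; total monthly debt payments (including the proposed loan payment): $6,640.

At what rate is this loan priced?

4.7%

Credit score 696 ≥ 591; DTI = 6,640/20,450 = 32.5% ≤ 36%
LTV = 474,000/701,500 = 67.6% ≤ 95%
Row: 696 falls in 689–719. Column: 67.6% falls in ≤69%. Rate = 4.7%.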